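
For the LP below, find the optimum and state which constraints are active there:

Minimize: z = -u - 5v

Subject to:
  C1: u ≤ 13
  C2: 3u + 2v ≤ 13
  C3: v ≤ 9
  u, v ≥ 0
Optimal: u = 0, v = 6.5
Slack at optimum:
  C1: slack = 13
  C2: slack = 0 (binding)
  C3: slack = 2.5
  u ≥ 0: u = 0 (binding)
  v ≥ 0: v = 6.5
Binding constraints: C2, u ≥ 0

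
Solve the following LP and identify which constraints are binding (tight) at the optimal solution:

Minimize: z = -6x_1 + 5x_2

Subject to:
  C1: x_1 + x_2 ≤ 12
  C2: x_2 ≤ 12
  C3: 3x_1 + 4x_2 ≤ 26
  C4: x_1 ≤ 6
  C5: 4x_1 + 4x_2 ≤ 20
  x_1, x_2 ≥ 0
Optimal: x_1 = 5, x_2 = 0
Binding: C5, x_2 ≥ 0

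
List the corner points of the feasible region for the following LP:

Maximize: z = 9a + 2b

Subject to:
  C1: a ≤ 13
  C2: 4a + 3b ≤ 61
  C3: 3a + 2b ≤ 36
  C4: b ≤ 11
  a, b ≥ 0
Each vertex is the intersection of two constraint boundaries that also satisfies all remaining constraints:
  a = 0 and b = 0 → (0, 0)
  3a + 2b = 36 and b = 0 → (12, 0)
  3a + 2b = 36 and b = 11 → (4.667, 11)
  b = 11 and a = 0 → (0, 11)

Vertices: (0, 0), (12, 0), (4.667, 11), (0, 11)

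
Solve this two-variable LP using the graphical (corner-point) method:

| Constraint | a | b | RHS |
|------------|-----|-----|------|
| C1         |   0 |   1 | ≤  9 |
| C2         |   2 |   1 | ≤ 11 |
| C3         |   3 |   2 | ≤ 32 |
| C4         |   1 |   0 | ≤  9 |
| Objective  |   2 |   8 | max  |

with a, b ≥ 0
a = 1, b = 9, z = 74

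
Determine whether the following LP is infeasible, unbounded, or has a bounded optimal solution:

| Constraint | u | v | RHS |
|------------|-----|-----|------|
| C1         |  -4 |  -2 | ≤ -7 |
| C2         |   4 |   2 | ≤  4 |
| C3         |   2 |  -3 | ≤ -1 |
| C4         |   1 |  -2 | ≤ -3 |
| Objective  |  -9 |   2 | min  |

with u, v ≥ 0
C2 requires 4u + 2v ≤ 4, while C1 (-4u - 2v ≤ -7) is equivalent to 4u + 2v ≥ 7. Together they would need 7 ≤ 4u + 2v ≤ 4, which is impossible since 7 > 4. No point satisfies all constraints.

Infeasible: no point satisfies all constraints simultaneously.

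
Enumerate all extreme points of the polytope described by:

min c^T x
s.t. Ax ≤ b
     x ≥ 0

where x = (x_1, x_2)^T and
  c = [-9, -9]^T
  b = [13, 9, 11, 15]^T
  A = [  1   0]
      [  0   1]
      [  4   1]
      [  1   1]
Each vertex is the intersection of two constraint boundaries that also satisfies all remaining constraints:
  x_1 = 0 and x_2 = 0 → (0, 0)
  4x_1 + x_2 = 11 and x_2 = 0 → (2.75, 0)
  x_2 = 9 and 4x_1 + x_2 = 11 → (0.5, 9)
  x_2 = 9 and x_1 = 0 → (0, 9)

Vertices: (0, 0), (2.75, 0), (0.5, 9), (0, 9)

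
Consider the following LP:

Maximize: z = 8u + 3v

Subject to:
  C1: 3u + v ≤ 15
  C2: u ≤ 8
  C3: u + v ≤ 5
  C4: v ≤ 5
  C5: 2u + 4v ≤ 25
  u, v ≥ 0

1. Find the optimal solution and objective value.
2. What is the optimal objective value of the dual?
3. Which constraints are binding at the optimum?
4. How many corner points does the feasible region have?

1. u = 5, v = 0, z = 40
2. 40 (by strong duality, equal to the primal optimum)
3. C1, C3, v ≥ 0
4. 3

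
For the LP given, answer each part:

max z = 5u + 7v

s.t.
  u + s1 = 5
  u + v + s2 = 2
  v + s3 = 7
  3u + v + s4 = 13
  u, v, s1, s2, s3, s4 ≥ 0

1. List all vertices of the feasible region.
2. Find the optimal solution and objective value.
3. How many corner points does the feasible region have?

1. (0, 0), (2, 0), (0, 2)
2. u = 0, v = 2, z = 14
3. 3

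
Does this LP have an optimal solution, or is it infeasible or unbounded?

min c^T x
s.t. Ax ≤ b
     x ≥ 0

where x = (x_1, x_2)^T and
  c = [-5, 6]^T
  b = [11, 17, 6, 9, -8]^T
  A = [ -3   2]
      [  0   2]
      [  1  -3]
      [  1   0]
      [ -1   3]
One constraint requires x_1 - 3x_2 ≤ 6, while the constraint -x_1 + 3x_2 ≤ -8 is equivalent to x_1 - 3x_2 ≥ 8. Together they would need 8 ≤ x_1 - 3x_2 ≤ 6, which is impossible since 8 > 6. No point satisfies all constraints.

The feasible region is empty; the LP is infeasible.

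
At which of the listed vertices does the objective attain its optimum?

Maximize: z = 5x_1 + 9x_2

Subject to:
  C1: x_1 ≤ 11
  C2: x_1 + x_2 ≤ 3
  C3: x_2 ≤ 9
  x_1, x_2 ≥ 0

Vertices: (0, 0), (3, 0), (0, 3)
(0, 3) with z = 27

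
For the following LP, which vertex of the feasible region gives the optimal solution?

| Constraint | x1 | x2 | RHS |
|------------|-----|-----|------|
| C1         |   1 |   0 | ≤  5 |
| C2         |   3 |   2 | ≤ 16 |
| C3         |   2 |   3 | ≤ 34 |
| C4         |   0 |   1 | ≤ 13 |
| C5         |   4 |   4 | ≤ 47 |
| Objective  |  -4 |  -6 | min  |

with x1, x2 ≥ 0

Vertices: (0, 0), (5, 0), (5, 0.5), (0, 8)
Evaluating z = -4x1 - 6x2 at each vertex:
  (0, 0): z = 0
  (5, 0): z = -20
  (5, 0.5): z = -23
  (0, 8): z = -48

The smallest value is z = -48, attained at (0, 8).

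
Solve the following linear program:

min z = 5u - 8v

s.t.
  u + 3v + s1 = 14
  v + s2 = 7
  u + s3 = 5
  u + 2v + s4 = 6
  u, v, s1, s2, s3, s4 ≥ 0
u = 0, v = 3, z = -24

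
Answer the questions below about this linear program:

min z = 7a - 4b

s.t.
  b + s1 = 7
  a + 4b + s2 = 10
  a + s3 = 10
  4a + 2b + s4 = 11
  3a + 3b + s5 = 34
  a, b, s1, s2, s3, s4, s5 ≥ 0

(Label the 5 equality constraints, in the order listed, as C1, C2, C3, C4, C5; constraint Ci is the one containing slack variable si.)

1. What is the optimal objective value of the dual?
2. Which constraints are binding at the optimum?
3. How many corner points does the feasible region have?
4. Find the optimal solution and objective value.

1. -10 (by strong duality, equal to the primal optimum)
2. C2, a ≥ 0
3. 4
4. a = 0, b = 2.5, z = -10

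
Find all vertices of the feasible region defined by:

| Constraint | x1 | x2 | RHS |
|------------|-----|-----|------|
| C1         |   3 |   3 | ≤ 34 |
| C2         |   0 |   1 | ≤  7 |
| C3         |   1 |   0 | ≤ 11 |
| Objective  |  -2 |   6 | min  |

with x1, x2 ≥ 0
Each vertex is the intersection of two constraint boundaries that also satisfies all remaining constraints:
  x1 = 0 and x2 = 0 → (0, 0)
  x1 = 11 and x2 = 0 → (11, 0)
  3x1 + 3x2 = 34 and x1 = 11 → (11, 0.3333)
  3x1 + 3x2 = 34 and x2 = 7 → (4.333, 7)
  x2 = 7 and x1 = 0 → (0, 7)

Vertices: (0, 0), (11, 0), (11, 0.3333), (4.333, 7), (0, 7)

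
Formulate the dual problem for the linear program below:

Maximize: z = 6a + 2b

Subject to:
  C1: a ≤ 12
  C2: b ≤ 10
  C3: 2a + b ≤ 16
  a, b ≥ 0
Minimize: z = 12y1 + 10y2 + 16y3

Subject to:
  C1: -y1 - 2y3 ≤ -6
  C2: -y2 - y3 ≤ -2
  y1, y2, y3 ≥ 0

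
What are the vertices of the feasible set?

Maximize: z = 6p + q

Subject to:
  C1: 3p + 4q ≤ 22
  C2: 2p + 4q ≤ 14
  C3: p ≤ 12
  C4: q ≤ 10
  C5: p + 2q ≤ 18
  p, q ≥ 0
Each vertex is the intersection of two constraint boundaries that also satisfies all remaining constraints:
  p = 0 and q = 0 → (0, 0)
  2p + 4q = 14 and q = 0 → (7, 0)
  2p + 4q = 14 and p = 0 → (0, 3.5)

Vertices: (0, 0), (7, 0), (0, 3.5)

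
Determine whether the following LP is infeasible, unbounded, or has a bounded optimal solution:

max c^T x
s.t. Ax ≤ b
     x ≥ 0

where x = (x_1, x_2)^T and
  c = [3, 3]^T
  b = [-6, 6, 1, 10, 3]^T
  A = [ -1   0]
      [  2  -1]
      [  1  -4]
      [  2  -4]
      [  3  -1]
Feasible point: (6, 15) satisfies every constraint, so the LP is feasible.
Direction d = (0, 1): for each constraint row a, a·d ≤ 0 —
  (-1)(0) + (0)(1) = 0 ≤ 0
  (2)(0) + (-1)(1) = -1 ≤ 0
  (1)(0) + (-4)(1) = -4 ≤ 0
  (2)(0) + (-4)(1) = -4 ≤ 0
  (3)(0) + (-1)(1) = -1 ≤ 0
and d ≥ 0, so (6, 15) + t·d stays feasible for every t ≥ 0. Along this ray z = 3x_1 + 3x_2 changes by 3 per unit t, so z → +∞.

The LP is unbounded; z can be made arbitrarily large.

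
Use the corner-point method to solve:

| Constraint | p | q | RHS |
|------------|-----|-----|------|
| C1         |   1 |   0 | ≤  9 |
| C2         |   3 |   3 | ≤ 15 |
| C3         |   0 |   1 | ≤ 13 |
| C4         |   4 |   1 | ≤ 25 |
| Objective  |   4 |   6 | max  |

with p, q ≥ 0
Each vertex is the intersection of two constraint boundaries that also satisfies all remaining constraints:
  p = 0 and q = 0 → (0, 0)
  3p + 3q = 15 and q = 0 → (5, 0)
  3p + 3q = 15 and p = 0 → (0, 5)

Evaluating z = 4p + 6q at each vertex:
  (0, 0): z = 0
  (5, 0): z = 20
  (0, 5): z = 30

The maximum is at (0, 5) with z = 30.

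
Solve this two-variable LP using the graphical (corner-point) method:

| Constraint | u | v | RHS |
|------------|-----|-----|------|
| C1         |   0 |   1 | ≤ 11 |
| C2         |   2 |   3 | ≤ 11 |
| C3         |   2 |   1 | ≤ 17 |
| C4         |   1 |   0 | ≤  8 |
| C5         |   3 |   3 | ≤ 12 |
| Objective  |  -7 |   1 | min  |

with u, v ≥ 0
Each vertex is the intersection of two constraint boundaries that also satisfies all remaining constraints:
  u = 0 and v = 0 → (0, 0)
  3u + 3v = 12 and v = 0 → (4, 0)
  2u + 3v = 11 and 3u + 3v = 12 → (1, 3)
  2u + 3v = 11 and u = 0 → (0, 3.667)

Evaluating z = -7u + v at each vertex:
  (0, 0): z = 0
  (4, 0): z = -28
  (1, 3): z = -4
  (0, 3.667): z = 3.667

The minimum is at (4, 0) with z = -28.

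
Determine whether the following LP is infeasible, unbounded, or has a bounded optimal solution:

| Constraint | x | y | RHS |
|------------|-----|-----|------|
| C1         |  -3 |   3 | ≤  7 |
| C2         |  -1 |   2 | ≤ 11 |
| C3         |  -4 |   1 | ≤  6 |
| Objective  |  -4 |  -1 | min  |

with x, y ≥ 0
Feasible point: (0, 0) satisfies every constraint, so the LP is feasible.
Direction d = (1, 0): for each constraint row a, a·d ≤ 0 —
  (-3)(1) + (3)(0) = -3 ≤ 0
  (-1)(1) + (2)(0) = -1 ≤ 0
  (-4)(1) + (1)(0) = -4 ≤ 0
and d ≥ 0, so (0, 0) + t·d stays feasible for every t ≥ 0. Along this ray z = -4x - y changes by -4 per unit t, so z → −∞.

The LP is unbounded; z can be made arbitrarily small.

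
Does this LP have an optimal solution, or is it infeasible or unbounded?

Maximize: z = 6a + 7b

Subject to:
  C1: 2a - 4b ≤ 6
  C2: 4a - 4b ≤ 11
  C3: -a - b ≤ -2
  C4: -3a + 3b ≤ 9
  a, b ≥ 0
Feasible point: (0, 2) satisfies every constraint, so the LP is feasible.
Direction d = (1, 1): for each constraint row a, a·d ≤ 0 —
  (2)(1) + (-4)(1) = -2 ≤ 0
  (4)(1) + (-4)(1) = 0 ≤ 0
  (-1)(1) + (-1)(1) = -2 ≤ 0
  (-3)(1) + (3)(1) = 0 ≤ 0
and d ≥ 0, so (0, 2) + t·d stays feasible for every t ≥ 0. Along this ray z = 6a + 7b changes by 13 per unit t, so z → +∞.

The LP is unbounded; z can be made arbitrarily large.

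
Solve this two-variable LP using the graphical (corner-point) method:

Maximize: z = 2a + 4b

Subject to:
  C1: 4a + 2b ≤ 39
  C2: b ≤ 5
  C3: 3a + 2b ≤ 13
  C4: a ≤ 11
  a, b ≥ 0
Each vertex is the intersection of two constraint boundaries that also satisfies all remaining constraints:
  a = 0 and b = 0 → (0, 0)
  3a + 2b = 13 and b = 0 → (4.333, 0)
  b = 5 and 3a + 2b = 13 → (1, 5)
  b = 5 and a = 0 → (0, 5)

Evaluating z = 2a + 4b at each vertex:
  (0, 0): z = 0
  (4.333, 0): z = 8.667
  (1, 5): z = 22
  (0, 5): z = 20

The maximum is at (1, 5) with z = 22.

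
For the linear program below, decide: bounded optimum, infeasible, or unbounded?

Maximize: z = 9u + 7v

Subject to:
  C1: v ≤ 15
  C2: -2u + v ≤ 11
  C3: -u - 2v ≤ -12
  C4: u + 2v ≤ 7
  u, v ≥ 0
C4 requires u + 2v ≤ 7, while C3 (-u - 2v ≤ -12) is equivalent to u + 2v ≥ 12. Together they would need 12 ≤ u + 2v ≤ 7, which is impossible since 12 > 7. No point satisfies all constraints.

Infeasible: no point satisfies all constraints simultaneously.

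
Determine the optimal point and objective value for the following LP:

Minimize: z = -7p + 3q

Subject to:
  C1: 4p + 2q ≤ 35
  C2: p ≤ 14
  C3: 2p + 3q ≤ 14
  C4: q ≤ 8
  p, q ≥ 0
Each vertex is the intersection of two constraint boundaries that also satisfies all remaining constraints:
  p = 0 and q = 0 → (0, 0)
  2p + 3q = 14 and q = 0 → (7, 0)
  2p + 3q = 14 and p = 0 → (0, 4.667)

Evaluating z = -7p + 3q at each vertex:
  (0, 0): z = 0
  (7, 0): z = -49
  (0, 4.667): z = 14

The minimum is at (7, 0) with z = -49.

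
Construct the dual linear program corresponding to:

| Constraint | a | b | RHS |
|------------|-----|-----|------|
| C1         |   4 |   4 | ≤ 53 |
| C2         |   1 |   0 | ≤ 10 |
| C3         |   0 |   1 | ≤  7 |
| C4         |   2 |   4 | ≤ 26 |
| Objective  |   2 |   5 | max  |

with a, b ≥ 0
Minimize: z = 53y1 + 10y2 + 7y3 + 26y4

Subject to:
  C1: -4y1 - y2 - 2y4 ≤ -2
  C2: -4y1 - y3 - 4y4 ≤ -5
  y1, y2, y3, y4 ≥ 0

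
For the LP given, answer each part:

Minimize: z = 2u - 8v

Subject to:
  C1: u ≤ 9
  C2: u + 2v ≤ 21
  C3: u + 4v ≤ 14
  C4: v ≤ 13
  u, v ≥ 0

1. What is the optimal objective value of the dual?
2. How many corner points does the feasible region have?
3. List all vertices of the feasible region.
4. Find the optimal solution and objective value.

1. -28 (by strong duality, equal to the primal optimum)
2. 4
3. (0, 0), (9, 0), (9, 1.25), (0, 3.5)
4. u = 0, v = 3.5, z = -28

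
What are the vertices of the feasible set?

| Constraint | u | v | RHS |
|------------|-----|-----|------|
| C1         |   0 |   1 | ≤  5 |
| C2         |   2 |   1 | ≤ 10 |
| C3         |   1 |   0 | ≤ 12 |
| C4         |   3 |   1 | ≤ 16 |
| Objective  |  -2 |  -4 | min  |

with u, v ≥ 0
Each vertex is the intersection of two constraint boundaries that also satisfies all remaining constraints:
  u = 0 and v = 0 → (0, 0)
  2u + v = 10 and v = 0 → (5, 0)
  v = 5 and 2u + v = 10 → (2.5, 5)
  v = 5 and u = 0 → (0, 5)

Vertices: (0, 0), (5, 0), (2.5, 5), (0, 5)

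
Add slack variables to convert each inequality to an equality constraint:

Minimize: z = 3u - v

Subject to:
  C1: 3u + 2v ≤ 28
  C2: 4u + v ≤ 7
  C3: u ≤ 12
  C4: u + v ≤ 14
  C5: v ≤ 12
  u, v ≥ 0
min z = 3u - v

s.t.
  3u + 2v + s1 = 28
  4u + v + s2 = 7
  u + s3 = 12
  u + v + s4 = 14
  v + s5 = 12
  u, v, s1, s2, s3, s4, s5 ≥ 0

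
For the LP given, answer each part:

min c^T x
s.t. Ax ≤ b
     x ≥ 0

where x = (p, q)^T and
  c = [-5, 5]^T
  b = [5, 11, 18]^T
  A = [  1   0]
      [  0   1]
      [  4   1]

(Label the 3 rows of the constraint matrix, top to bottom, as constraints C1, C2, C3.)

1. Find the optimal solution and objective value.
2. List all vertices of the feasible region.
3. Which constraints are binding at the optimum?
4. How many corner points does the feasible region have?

1. p = 4.5, q = 0, z = -22.5
2. (0, 0), (4.5, 0), (1.75, 11), (0, 11)
3. C3, q ≥ 0
4. 4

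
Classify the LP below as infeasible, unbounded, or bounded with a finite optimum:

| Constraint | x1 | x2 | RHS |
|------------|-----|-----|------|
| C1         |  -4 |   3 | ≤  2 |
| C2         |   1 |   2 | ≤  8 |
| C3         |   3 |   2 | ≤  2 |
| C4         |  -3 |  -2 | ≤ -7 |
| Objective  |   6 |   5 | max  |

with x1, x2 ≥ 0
C3 requires 3x1 + 2x2 ≤ 2, while C4 (-3x1 - 2x2 ≤ -7) is equivalent to 3x1 + 2x2 ≥ 7. Together they would need 7 ≤ 3x1 + 2x2 ≤ 2, which is impossible since 7 > 2. No point satisfies all constraints.

The feasible region is empty; the LP is infeasible.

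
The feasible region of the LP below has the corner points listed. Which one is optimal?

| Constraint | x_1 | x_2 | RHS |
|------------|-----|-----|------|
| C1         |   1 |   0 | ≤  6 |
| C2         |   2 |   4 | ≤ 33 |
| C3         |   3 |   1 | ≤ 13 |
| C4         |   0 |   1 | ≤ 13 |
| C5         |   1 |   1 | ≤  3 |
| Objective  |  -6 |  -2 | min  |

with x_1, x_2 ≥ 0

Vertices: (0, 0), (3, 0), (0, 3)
Evaluating z = -6x_1 - 2x_2 at each vertex:
  (0, 0): z = 0
  (3, 0): z = -18
  (0, 3): z = -6

The smallest value is z = -18, attained at (3, 0).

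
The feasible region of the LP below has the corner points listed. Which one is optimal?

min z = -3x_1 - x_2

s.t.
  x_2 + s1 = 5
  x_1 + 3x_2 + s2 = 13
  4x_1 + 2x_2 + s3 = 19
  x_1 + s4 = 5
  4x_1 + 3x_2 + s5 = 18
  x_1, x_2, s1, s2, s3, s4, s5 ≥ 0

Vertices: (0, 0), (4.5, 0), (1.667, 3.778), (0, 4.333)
(4.5, 0) with z = -13.5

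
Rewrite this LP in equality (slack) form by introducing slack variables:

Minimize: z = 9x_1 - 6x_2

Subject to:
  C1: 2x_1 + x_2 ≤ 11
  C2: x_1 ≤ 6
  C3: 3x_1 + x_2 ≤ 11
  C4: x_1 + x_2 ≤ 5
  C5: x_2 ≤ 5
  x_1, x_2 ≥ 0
min z = 9x_1 - 6x_2

s.t.
  2x_1 + x_2 + s1 = 11
  x_1 + s2 = 6
  3x_1 + x_2 + s3 = 11
  x_1 + x_2 + s4 = 5
  x_2 + s5 = 5
  x_1, x_2, s1, s2, s3, s4, s5 ≥ 0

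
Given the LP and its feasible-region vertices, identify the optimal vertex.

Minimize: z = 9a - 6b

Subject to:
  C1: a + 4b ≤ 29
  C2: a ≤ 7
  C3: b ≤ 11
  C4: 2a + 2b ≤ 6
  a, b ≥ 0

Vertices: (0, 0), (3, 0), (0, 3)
Evaluating z = 9a - 6b at each vertex:
  (0, 0): z = 0
  (3, 0): z = 27
  (0, 3): z = -18

The smallest value is z = -18, attained at (0, 3).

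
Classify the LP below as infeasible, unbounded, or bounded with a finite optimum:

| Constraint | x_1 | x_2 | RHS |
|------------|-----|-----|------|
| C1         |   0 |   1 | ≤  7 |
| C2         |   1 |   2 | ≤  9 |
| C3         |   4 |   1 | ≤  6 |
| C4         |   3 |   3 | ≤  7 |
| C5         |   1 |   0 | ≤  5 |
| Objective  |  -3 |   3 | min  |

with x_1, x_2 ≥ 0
The point (1.5, 0) satisfies every constraint, so the LP is feasible; the constraints give x_1 ≤ 5 and x_2 ≤ 7, which with x_1, x_2 ≥ 0 keep the feasible region inside a bounded box. A feasible, bounded LP attains a finite optimum at a vertex.

Evaluating z = -3x_1 + 3x_2 at each vertex:
  (0, 0): z = 0
  (1.5, 0): z = -4.5
  (1.222, 1.111): z = -0.3333
  (0, 2.333): z = 7

Feasible with finite optimum z* = -4.5 at (1.5, 0).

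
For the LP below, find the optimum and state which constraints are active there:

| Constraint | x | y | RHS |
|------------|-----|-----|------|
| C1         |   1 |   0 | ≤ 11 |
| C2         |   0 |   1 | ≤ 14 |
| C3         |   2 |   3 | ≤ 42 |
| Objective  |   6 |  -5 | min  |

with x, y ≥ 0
Optimal: x = 0, y = 14
Binding: C2, C3, x ≥ 0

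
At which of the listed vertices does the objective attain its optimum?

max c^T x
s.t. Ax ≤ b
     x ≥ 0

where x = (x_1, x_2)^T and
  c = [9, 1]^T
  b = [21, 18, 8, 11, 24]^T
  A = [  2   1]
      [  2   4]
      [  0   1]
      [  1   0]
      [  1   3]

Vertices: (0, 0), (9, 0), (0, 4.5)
Evaluating z = 9x_1 + x_2 at each vertex:
  (0, 0): z = 0
  (9, 0): z = 81
  (0, 4.5): z = 4.5

The largest value is z = 81, attained at (9, 0).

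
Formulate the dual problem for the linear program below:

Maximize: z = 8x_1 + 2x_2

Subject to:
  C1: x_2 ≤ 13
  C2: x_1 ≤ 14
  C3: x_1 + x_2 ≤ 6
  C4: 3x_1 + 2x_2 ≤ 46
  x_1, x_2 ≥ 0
Minimize: z = 13y1 + 14y2 + 6y3 + 46y4

Subject to:
  C1: -y2 - y3 - 3y4 ≤ -8
  C2: -y1 - y3 - 2y4 ≤ -2
  y1, y2, y3, y4 ≥ 0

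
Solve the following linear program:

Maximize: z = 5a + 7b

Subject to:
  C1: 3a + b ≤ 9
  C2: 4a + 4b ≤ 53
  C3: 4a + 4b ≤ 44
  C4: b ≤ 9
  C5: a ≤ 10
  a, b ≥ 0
a = 0, b = 9, z = 63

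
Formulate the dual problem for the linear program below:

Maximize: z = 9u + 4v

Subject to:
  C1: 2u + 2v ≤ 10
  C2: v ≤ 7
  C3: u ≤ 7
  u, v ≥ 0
Minimize: z = 10y1 + 7y2 + 7y3

Subject to:
  C1: -2y1 - y3 ≤ -9
  C2: -2y1 - y2 ≤ -4
  y1, y2, y3 ≥ 0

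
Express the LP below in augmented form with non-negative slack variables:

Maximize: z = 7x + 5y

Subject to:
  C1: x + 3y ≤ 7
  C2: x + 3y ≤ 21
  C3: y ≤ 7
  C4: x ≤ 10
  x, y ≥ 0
max z = 7x + 5y

s.t.
  x + 3y + s1 = 7
  x + 3y + s2 = 21
  y + s3 = 7
  x + s4 = 10
  x, y, s1, s2, s3, s4 ≥ 0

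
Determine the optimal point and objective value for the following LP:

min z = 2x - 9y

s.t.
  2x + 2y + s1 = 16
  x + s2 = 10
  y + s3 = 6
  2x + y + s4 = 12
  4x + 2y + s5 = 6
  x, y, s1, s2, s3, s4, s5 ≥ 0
x = 0, y = 3, z = -27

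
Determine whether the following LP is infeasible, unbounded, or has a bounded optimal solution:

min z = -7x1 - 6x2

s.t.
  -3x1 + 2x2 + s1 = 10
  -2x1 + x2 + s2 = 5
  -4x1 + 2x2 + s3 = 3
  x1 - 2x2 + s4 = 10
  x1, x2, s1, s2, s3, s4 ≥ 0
Feasible point: (0, 0) satisfies every constraint, so the LP is feasible.
Direction d = (1, 1): for each constraint row a, a·d ≤ 0 —
  (-3)(1) + (2)(1) = -1 ≤ 0
  (-2)(1) + (1)(1) = -1 ≤ 0
  (-4)(1) + (2)(1) = -2 ≤ 0
  (1)(1) + (-2)(1) = -1 ≤ 0
and d ≥ 0, so (0, 0) + t·d stays feasible for every t ≥ 0. Along this ray z = -7x1 - 6x2 changes by -13 per unit t, so z → −∞.

Unbounded: there is a feasible ray along which z → −∞.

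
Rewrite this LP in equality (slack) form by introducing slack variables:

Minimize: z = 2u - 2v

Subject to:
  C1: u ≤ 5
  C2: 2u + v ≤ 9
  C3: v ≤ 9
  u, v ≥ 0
min z = 2u - 2v

s.t.
  u + s1 = 5
  2u + v + s2 = 9
  v + s3 = 9
  u, v, s1, s2, s3 ≥ 0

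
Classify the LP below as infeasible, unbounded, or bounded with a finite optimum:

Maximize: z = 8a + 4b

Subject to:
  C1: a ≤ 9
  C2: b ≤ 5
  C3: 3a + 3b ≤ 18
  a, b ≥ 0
The point (6, 0) satisfies every constraint, so the LP is feasible; the constraints give a ≤ 9 and b ≤ 5, which with a, b ≥ 0 keep the feasible region inside a bounded box. A feasible, bounded LP attains a finite optimum at a vertex.

Evaluating z = 8a + 4b at each vertex:
  (0, 0): z = 0
  (6, 0): z = 48
  (1, 5): z = 28
  (0, 5): z = 20

Bounded optimum: z* = 48 at (6, 0).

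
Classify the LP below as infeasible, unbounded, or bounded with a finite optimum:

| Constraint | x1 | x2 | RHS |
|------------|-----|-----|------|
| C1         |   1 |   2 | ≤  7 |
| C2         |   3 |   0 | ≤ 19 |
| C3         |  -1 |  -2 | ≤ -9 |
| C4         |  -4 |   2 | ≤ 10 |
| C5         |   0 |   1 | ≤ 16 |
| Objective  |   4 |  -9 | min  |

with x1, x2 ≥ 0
C1 requires x1 + 2x2 ≤ 7, while C3 (-x1 - 2x2 ≤ -9) is equivalent to x1 + 2x2 ≥ 9. Together they would need 9 ≤ x1 + 2x2 ≤ 7, which is impossible since 9 > 7. No point satisfies all constraints.

The feasible region is empty; the LP is infeasible.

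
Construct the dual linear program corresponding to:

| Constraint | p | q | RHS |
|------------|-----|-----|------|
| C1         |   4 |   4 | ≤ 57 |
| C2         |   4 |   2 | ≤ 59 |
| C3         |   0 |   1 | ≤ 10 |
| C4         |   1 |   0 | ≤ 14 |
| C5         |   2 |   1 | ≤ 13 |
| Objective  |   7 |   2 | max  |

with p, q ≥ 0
Minimize: z = 57y1 + 59y2 + 10y3 + 14y4 + 13y5

Subject to:
  C1: -4y1 - 4y2 - y4 - 2y5 ≤ -7
  C2: -4y1 - 2y2 - y3 - y5 ≤ -2
  y1, y2, y3, y4, y5 ≥ 0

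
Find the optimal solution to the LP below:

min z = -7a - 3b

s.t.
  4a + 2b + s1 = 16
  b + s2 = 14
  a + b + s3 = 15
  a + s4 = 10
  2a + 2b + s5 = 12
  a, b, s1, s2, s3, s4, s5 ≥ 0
Each vertex is the intersection of two constraint boundaries that also satisfies all remaining constraints:
  a = 0 and b = 0 → (0, 0)
  4a + 2b = 16 and b = 0 → (4, 0)
  4a + 2b = 16 and 2a + 2b = 12 → (2, 4)
  2a + 2b = 12 and a = 0 → (0, 6)

Evaluating z = -7a - 3b at each vertex:
  (0, 0): z = 0
  (4, 0): z = -28
  (2, 4): z = -26
  (0, 6): z = -18

The minimum is at (4, 0) with z = -28.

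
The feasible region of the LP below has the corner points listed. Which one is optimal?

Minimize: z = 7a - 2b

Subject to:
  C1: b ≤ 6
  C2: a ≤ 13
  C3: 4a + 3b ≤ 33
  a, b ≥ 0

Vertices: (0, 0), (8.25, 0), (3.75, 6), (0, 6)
(0, 6) with z = -12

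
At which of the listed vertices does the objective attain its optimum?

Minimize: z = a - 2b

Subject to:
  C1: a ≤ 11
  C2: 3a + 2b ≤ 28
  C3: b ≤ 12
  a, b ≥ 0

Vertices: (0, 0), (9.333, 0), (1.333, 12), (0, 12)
(0, 12) with z = -24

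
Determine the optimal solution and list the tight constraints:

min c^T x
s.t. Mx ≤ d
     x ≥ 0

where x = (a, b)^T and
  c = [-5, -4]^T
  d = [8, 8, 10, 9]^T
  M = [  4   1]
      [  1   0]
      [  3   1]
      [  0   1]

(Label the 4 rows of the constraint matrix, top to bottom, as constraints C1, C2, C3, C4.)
Optimal: a = 0, b = 8
Binding: C1, a ≥ 0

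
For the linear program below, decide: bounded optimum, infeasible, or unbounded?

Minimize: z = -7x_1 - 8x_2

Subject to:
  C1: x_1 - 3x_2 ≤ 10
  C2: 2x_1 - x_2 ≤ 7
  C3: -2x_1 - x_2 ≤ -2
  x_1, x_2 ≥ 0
Feasible point: (1, 0) satisfies every constraint, so the LP is feasible.
Direction d = (0, 1): for each constraint row a, a·d ≤ 0 —
  (1)(0) + (-3)(1) = -3 ≤ 0
  (2)(0) + (-1)(1) = -1 ≤ 0
  (-2)(0) + (-1)(1) = -1 ≤ 0
and d ≥ 0, so (1, 0) + t·d stays feasible for every t ≥ 0. Along this ray z = -7x_1 - 8x_2 changes by -8 per unit t, so z → −∞.

Unbounded — the objective can decrease without bound over the feasible region.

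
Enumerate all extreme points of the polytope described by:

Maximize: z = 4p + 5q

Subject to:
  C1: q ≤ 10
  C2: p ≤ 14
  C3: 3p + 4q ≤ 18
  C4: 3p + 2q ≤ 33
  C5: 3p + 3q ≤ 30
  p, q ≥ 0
Each vertex is the intersection of two constraint boundaries that also satisfies all remaining constraints:
  p = 0 and q = 0 → (0, 0)
  3p + 4q = 18 and q = 0 → (6, 0)
  3p + 4q = 18 and p = 0 → (0, 4.5)

Vertices: (0, 0), (6, 0), (0, 4.5)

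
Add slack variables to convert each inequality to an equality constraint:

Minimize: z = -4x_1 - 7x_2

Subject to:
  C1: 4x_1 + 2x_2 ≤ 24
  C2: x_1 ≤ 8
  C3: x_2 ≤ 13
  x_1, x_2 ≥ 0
min z = -4x_1 - 7x_2

s.t.
  4x_1 + 2x_2 + s1 = 24
  x_1 + s2 = 8
  x_2 + s3 = 13
  x_1, x_2, s1, s2, s3 ≥ 0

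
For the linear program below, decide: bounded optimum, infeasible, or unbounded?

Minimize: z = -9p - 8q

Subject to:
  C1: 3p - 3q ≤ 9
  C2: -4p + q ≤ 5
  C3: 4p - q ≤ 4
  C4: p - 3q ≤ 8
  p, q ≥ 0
Feasible point: (0, 0) satisfies every constraint, so the LP is feasible.
Direction d = (1, 4): for each constraint row a, a·d ≤ 0 —
  (3)(1) + (-3)(4) = -9 ≤ 0
  (-4)(1) + (1)(4) = 0 ≤ 0
  (4)(1) + (-1)(4) = 0 ≤ 0
  (1)(1) + (-3)(4) = -11 ≤ 0
and d ≥ 0, so (0, 0) + t·d stays feasible for every t ≥ 0. Along this ray z = -9p - 8q changes by -41 per unit t, so z → −∞.

Unbounded: there is a feasible ray along which z → −∞.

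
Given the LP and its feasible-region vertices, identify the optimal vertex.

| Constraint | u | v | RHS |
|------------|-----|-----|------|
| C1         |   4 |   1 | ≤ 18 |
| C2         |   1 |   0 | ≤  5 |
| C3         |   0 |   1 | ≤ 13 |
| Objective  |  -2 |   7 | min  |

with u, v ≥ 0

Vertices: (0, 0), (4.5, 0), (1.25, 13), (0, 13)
(4.5, 0) with z = -9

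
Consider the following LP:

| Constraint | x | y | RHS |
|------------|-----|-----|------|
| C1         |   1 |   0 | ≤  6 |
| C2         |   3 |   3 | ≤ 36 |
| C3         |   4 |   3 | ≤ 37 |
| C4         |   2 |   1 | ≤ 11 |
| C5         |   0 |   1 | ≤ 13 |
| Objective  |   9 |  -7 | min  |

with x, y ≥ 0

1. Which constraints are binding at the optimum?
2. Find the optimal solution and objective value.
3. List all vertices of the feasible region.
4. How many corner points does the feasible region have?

1. C4, x ≥ 0
2. x = 0, y = 11, z = -77
3. (0, 0), (5.5, 0), (0, 11)
4. 3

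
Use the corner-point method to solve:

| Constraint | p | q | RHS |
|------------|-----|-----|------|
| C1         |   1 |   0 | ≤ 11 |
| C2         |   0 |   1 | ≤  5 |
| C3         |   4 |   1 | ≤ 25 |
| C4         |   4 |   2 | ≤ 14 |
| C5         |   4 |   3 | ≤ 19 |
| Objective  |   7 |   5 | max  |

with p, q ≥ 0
Each vertex is the intersection of two constraint boundaries that also satisfies all remaining constraints:
  p = 0 and q = 0 → (0, 0)
  4p + 2q = 14 and q = 0 → (3.5, 0)
  q = 5 and 4p + 2q = 14 → (1, 5)
  q = 5 and p = 0 → (0, 5)

Evaluating z = 7p + 5q at each vertex:
  (0, 0): z = 0
  (3.5, 0): z = 24.5
  (1, 5): z = 32
  (0, 5): z = 25

The maximum is at (1, 5) with z = 32.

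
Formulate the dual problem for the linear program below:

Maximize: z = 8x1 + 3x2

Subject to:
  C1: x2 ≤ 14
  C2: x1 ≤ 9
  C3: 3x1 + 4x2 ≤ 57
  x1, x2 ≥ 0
Minimize: z = 14y1 + 9y2 + 57y3

Subject to:
  C1: -y2 - 3y3 ≤ -8
  C2: -y1 - 4y3 ≤ -3
  y1, y2, y3 ≥ 0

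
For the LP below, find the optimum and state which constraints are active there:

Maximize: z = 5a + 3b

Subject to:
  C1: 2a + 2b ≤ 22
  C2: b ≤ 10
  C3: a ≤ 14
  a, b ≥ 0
Optimal: a = 11, b = 0
Binding: C1, b ≥ 0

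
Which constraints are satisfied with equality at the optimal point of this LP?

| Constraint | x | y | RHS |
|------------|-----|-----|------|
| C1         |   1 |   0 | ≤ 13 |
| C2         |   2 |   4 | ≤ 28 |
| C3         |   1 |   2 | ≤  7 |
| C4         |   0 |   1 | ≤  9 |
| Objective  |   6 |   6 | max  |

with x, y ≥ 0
Optimal: x = 7, y = 0
Binding: C3, y ≥ 0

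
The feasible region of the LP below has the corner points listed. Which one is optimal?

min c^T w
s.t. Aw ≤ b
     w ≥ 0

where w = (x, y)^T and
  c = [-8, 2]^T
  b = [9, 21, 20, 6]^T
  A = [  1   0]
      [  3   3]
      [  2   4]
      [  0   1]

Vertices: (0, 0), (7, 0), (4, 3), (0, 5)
(7, 0) with z = -56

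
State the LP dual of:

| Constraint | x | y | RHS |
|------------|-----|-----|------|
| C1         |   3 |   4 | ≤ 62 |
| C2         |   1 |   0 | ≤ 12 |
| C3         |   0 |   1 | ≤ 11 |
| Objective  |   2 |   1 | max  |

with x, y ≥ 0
Minimize: z = 62y1 + 12y2 + 11y3

Subject to:
  C1: -3y1 - y2 ≤ -2
  C2: -4y1 - y3 ≤ -1
  y1, y2, y3 ≥ 0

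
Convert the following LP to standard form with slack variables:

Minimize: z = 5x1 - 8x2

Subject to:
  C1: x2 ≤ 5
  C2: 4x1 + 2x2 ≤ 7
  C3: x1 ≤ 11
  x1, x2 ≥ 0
min z = 5x1 - 8x2

s.t.
  x2 + s1 = 5
  4x1 + 2x2 + s2 = 7
  x1 + s3 = 11
  x1, x2, s1, s2, s3 ≥ 0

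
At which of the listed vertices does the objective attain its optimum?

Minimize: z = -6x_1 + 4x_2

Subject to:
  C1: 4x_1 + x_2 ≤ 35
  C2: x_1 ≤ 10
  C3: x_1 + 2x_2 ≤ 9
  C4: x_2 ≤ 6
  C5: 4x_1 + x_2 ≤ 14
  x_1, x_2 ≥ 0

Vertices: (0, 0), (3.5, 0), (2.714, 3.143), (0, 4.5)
(3.5, 0) with z = -21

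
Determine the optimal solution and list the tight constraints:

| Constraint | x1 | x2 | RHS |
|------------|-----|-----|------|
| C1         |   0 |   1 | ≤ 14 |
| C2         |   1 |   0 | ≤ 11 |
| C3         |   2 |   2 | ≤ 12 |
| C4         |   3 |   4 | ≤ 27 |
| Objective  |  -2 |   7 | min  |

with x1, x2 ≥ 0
Optimal: x1 = 6, x2 = 0
Slack at optimum:
  C1: slack = 14
  C2: slack = 5
  C3: slack = 0 (binding)
  C4: slack = 9
  x1 ≥ 0: x1 = 6
  x2 ≥ 0: x2 = 0 (binding)
Binding constraints: C3, x2 ≥ 0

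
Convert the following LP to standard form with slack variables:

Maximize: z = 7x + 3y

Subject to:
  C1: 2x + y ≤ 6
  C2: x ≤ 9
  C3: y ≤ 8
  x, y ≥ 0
max z = 7x + 3y

s.t.
  2x + y + s1 = 6
  x + s2 = 9
  y + s3 = 8
  x, y, s1, s2, s3 ≥ 0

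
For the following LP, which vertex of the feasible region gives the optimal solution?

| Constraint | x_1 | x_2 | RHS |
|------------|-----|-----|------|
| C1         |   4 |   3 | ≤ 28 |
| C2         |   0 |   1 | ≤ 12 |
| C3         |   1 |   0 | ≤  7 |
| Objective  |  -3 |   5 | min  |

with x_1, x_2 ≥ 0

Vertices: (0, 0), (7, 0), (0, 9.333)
Evaluating z = -3x_1 + 5x_2 at each vertex:
  (0, 0): z = 0
  (7, 0): z = -21
  (0, 9.333): z = 46.67

The smallest value is z = -21, attained at (7, 0).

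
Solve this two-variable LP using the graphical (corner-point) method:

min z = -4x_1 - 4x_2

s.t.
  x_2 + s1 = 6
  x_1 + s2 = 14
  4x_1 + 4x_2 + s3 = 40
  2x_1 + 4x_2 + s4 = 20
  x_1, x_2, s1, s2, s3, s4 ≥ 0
Each vertex is the intersection of two constraint boundaries that also satisfies all remaining constraints:
  x_1 = 0 and x_2 = 0 → (0, 0)
  4x_1 + 4x_2 = 40 and 2x_1 + 4x_2 = 20 → (10, 0)
  2x_1 + 4x_2 = 20 and x_1 = 0 → (0, 5)

Evaluating z = -4x_1 - 4x_2 at each vertex:
  (0, 0): z = 0
  (10, 0): z = -40
  (0, 5): z = -20

The minimum is at (10, 0) with z = -40.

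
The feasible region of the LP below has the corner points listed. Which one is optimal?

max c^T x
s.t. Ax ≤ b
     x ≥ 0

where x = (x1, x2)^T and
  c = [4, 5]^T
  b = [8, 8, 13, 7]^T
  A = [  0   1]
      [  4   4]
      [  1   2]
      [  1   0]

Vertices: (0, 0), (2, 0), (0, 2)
(0, 2) with z = 10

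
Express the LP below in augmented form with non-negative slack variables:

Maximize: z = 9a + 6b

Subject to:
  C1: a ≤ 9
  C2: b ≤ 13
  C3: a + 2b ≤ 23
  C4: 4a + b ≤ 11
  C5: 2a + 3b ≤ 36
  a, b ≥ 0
max z = 9a + 6b

s.t.
  a + s1 = 9
  b + s2 = 13
  a + 2b + s3 = 23
  4a + b + s4 = 11
  2a + 3b + s5 = 36
  a, b, s1, s2, s3, s4, s5 ≥ 0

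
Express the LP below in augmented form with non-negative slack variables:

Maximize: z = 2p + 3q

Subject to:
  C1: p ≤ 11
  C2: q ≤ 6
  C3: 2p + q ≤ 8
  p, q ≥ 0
max z = 2p + 3q

s.t.
  p + s1 = 11
  q + s2 = 6
  2p + q + s3 = 8
  p, q, s1, s2, s3 ≥ 0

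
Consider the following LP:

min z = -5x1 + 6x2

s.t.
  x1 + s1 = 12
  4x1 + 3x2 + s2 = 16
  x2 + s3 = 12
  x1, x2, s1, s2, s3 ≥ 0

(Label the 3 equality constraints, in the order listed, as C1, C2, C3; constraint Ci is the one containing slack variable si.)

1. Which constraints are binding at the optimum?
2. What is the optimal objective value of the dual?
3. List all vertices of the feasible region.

1. C2, x2 ≥ 0
2. -20 (by strong duality, equal to the primal optimum)
3. (0, 0), (4, 0), (0, 5.333)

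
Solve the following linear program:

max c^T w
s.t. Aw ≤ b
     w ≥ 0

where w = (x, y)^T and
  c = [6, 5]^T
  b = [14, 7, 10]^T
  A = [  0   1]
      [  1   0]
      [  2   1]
Each vertex is the intersection of two constraint boundaries that also satisfies all remaining constraints:
  x = 0 and y = 0 → (0, 0)
  2x + y = 10 and y = 0 → (5, 0)
  2x + y = 10 and x = 0 → (0, 10)

Evaluating z = 6x + 5y at each vertex:
  (0, 0): z = 0
  (5, 0): z = 30
  (0, 10): z = 50

The maximum is at (0, 10) with z = 50.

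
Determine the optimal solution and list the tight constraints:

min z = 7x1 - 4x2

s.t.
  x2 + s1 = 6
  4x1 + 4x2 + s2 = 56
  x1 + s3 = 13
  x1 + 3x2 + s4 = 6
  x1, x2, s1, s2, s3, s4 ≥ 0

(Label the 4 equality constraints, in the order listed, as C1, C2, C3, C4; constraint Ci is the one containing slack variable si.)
Optimal: x1 = 0, x2 = 2
Slack at optimum:
  C1: slack = 4
  C2: slack = 48
  C3: slack = 13
  C4: slack = 0 (binding)
  x1 ≥ 0: x1 = 0 (binding)
  x2 ≥ 0: x2 = 2
Binding constraints: C4, x1 ≥ 0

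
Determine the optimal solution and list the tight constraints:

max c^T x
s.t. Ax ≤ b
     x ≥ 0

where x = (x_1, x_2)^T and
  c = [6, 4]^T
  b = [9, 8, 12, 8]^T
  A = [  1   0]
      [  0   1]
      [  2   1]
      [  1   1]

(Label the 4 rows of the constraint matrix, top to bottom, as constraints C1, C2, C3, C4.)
Optimal: x_1 = 4, x_2 = 4
Slack at optimum:
  C1: slack = 5
  C2: slack = 4
  C3: slack = 0 (binding)
  C4: slack = 0 (binding)
  x_1 ≥ 0: x_1 = 4
  x_2 ≥ 0: x_2 = 4
Binding constraints: C3, C4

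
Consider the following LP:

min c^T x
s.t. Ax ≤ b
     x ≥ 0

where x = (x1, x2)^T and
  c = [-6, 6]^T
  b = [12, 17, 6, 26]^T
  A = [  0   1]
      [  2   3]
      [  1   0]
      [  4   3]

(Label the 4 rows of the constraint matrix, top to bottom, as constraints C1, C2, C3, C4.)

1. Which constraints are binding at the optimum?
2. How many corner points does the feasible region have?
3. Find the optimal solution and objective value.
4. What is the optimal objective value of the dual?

1. C3, x2 ≥ 0
2. 5
3. x1 = 6, x2 = 0, z = -36
4. -36 (by strong duality, equal to the primal optimum)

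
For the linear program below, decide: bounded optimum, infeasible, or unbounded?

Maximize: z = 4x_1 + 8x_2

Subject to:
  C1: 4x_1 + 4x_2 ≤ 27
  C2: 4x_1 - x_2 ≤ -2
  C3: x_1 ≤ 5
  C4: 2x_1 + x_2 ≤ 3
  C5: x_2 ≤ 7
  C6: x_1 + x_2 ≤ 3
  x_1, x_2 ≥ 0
The point (0, 3) satisfies every constraint, so the LP is feasible; the constraints give x_1 ≤ 5 and x_2 ≤ 7, which with x_1, x_2 ≥ 0 keep the feasible region inside a bounded box. A feasible, bounded LP attains a finite optimum at a vertex.

Feasible with finite optimum z* = 24 at (0, 3).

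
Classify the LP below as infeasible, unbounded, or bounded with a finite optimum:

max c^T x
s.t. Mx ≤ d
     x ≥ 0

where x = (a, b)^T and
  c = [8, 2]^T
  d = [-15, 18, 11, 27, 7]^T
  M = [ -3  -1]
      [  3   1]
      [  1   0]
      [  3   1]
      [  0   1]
The point (6, 0) satisfies every constraint, so the LP is feasible; the constraints give a ≤ 11 and b ≤ 7, which with a, b ≥ 0 keep the feasible region inside a bounded box. A feasible, bounded LP attains a finite optimum at a vertex.

Bounded optimum: z* = 48 at (6, 0).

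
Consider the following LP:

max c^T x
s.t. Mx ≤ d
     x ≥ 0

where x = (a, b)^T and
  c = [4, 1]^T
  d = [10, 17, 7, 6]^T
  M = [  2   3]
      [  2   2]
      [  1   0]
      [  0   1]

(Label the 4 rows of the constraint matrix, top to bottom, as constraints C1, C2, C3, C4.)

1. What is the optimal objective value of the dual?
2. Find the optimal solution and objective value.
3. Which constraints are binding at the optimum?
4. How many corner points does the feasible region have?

1. 20 (by strong duality, equal to the primal optimum)
2. a = 5, b = 0, z = 20
3. C1, b ≥ 0
4. 3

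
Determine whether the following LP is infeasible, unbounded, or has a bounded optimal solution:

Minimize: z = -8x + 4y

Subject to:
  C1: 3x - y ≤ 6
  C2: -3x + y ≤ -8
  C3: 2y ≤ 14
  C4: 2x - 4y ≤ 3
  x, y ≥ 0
C1 requires 3x - y ≤ 6, while C2 (-3x + y ≤ -8) is equivalent to 3x - y ≥ 8. Together they would need 8 ≤ 3x - y ≤ 6, which is impossible since 8 > 6. No point satisfies all constraints.

The feasible region is empty; the LP is infeasible.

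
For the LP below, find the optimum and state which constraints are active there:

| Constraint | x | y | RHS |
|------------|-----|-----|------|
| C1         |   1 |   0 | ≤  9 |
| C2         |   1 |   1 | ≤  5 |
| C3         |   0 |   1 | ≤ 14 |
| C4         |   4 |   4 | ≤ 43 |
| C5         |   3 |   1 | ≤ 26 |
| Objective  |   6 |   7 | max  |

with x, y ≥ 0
Optimal: x = 0, y = 5
Binding: C2, x ≥ 0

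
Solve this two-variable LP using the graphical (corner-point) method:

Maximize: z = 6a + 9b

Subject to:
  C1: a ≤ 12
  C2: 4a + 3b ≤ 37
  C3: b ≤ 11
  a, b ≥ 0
a = 1, b = 11, z = 105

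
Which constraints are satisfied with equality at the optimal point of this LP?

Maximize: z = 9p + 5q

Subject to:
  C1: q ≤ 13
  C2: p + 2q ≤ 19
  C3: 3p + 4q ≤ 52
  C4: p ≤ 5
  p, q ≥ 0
Optimal: p = 5, q = 7
Slack at optimum:
  C1: slack = 6
  C2: slack = 0 (binding)
  C3: slack = 9
  C4: slack = 0 (binding)
  p ≥ 0: p = 5
  q ≥ 0: q = 7
Binding constraints: C2, C4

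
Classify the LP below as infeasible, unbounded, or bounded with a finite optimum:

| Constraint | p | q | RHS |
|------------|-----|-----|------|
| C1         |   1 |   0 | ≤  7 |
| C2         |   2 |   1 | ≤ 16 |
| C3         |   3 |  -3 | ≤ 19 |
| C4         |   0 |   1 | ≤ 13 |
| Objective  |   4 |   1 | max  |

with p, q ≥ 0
The point (7, 2) satisfies every constraint, so the LP is feasible; the constraints give p ≤ 7 and q ≤ 13, which with p, q ≥ 0 keep the feasible region inside a bounded box. A feasible, bounded LP attains a finite optimum at a vertex.

Evaluating z = 4p + q at each vertex:
  (0, 0): z = 0
  (6.333, 0): z = 25.33
  (7, 0.6667): z = 28.67
  (7, 2): z = 30
  (1.5, 13): z = 19
  (0, 13): z = 13

Feasible with finite optimum z* = 30 at (7, 2).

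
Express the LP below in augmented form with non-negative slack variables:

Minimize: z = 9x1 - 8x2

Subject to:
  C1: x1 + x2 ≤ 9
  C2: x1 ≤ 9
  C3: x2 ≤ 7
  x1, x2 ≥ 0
min z = 9x1 - 8x2

s.t.
  x1 + x2 + s1 = 9
  x1 + s2 = 9
  x2 + s3 = 7
  x1, x2, s1, s2, s3 ≥ 0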